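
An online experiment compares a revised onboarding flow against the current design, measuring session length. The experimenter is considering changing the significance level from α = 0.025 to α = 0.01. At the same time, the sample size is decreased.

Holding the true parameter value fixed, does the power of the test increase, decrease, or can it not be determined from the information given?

Tightening α shrinks the rejection region. When Ha holds, fewer sample outcomes clear the stricter threshold, so more fall in the acceptance region. Reducing n widens both sampling distributions, so the test has less ability to distinguish Ha from H₀. Both changes push β in the same direction.
Since power = 1 − β and β increases, power decreases.

It decreases.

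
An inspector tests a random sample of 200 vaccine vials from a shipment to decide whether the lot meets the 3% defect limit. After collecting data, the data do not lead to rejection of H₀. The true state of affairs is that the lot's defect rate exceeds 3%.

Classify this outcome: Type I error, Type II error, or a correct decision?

Type II error

The conventional null hypothesis here is that the lot's defect rate is 3% (within specification).
H₀ was not rejected, but H₀ is actually false.
Failing to reject a false null hypothesis is a Type II error (false negative).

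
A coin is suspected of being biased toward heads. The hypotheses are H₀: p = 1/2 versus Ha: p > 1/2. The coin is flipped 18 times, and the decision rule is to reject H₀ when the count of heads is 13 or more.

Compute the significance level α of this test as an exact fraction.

1577/32768

The Type I error probability is α = P(S ≥ 13) computed under H₀, where S ~ Binomial(18, 1/2).
P(S ≥ 13) = [C(18,13) + C(18,14) + C(18,15) + C(18,16) + C(18,17) + C(18,18)] / 2^18 = (8568 + 3060 + 816 + 153 + 18 + 1) / 262144 = 12616/262144 = 1577/32768.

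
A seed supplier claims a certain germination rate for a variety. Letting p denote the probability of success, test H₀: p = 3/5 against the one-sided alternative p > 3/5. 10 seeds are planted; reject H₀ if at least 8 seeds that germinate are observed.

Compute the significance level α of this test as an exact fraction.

1633689/9765625

α = P(reject H₀ | H₀ true) = P(Y ≥ 8 | p = 3/5), with Y ~ Binomial(10, 3/5).
P(Y ≥ 8) = Σ_{j=8}^{10} C(10,j)·(3/5)^j·(2/5)^{10-j} = 1633689/9765625.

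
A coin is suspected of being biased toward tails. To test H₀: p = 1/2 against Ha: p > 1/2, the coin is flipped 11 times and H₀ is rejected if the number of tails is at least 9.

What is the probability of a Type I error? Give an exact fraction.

α = P(reject H₀ | H₀ true) = P(Y ≥ 9 | p = 1/2), with Y ~ Binomial(11, 1/2).
Summing the upper tail: (55 + 11 + 1) / 2^11 = 67/2048.

67/2048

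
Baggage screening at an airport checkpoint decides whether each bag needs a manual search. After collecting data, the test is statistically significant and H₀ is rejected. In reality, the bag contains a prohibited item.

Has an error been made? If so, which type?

The conventional null hypothesis here is that the bag contains no prohibited items.
The test rejected a false H₀ — the decision matches the true state.

No error — this is a correct decision.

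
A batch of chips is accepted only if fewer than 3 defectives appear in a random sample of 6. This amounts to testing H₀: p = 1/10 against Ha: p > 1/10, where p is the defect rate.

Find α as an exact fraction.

317/20000

Under H₀, X ~ Binomial(6, 1/10); the Type I error rate is P(X ≥ 3).
Via the complement, α = 1 − Σ_{j=0}^{2} C(6,j)(1/10)^j(9/10)^{6-j} = 317/20000.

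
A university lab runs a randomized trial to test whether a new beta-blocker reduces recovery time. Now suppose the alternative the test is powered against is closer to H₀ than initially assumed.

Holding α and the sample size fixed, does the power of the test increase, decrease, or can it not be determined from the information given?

A smaller departure from H₀ means the test statistic under Ha is distributed closer to where it would be under H₀; rejection becomes less likely.
Since power = 1 − β and β increases, power decreases.

It decreases.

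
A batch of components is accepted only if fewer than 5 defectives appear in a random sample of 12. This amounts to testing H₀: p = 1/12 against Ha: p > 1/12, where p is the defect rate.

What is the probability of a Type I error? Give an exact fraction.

2867643737/1486016741376

The significance level is the probability, assuming p = 1/12, of seeing 5 or more defectives in 12 draws.
Via the complement, α = 1 − Σ_{j=0}^{4} C(12,j)(1/12)^j(11/12)^{12-j} = 2867643737/1486016741376.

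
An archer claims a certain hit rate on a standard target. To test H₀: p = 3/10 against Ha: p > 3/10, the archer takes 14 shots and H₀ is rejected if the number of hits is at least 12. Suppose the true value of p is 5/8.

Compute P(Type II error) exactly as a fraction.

A Type II error is failing to reject when Ha holds: with p = 5/8, β = P(S ≤ 11).
Equivalently, β = 1 − P(S ≥ 12) = 2070361146177/2199023255552.

2070361146177/2199023255552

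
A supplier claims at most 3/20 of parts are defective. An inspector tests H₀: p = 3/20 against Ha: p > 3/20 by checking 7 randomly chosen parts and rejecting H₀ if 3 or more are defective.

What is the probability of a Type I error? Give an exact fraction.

18883881/256000000

α = P(reject H₀ | H₀ true) = P(X ≥ 3 | p = 3/20), X ~ Binomial(7, 3/20).
Via the complement, α = 1 − Σ_{j=0}^{2} C(7,j)(3/20)^j(17/20)^{7-j} = 18883881/256000000.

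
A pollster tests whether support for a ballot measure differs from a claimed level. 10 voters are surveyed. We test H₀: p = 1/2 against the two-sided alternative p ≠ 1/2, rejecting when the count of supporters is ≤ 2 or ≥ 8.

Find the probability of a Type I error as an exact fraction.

7/64

α = P(K ≤ 2 or K ≥ 8 | p = 1/2), K ~ Binomial(10, 1/2).
By symmetry, α = 2·P(K ≤ 2) = 2·(1 + 10 + 45)/1024 = 112/1024 = 7/64.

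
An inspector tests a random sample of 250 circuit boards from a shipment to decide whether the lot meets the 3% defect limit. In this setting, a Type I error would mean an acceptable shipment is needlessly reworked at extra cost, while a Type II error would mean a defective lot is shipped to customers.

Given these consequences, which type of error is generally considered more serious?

Type II error

The Type II consequence (a defective lot is shipped to customers) is more severe than the Type I consequence (an acceptable shipment is needlessly reworked at extra cost).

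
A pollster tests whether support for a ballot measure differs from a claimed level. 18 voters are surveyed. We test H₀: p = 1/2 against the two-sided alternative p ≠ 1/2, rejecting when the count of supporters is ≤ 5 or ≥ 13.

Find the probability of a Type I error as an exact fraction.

α = P(X ≤ 5 or X ≥ 13 | p = 1/2), X ~ Binomial(18, 1/2).
Each tail has probability (1 + 18 + 153 + 816 + 3060 + 8568)/262144; doubling gives α = 25232/262144 = 1577/16384.

1577/16384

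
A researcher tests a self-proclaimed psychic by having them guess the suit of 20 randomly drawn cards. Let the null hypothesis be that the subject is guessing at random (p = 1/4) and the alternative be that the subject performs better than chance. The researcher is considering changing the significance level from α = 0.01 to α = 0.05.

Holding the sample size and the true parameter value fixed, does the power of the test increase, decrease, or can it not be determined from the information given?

Relaxing α lowers the evidence threshold; under Ha, outcomes that previously fell short now trigger rejection.
Since power = 1 − β and β decreases, power increases.

It increases.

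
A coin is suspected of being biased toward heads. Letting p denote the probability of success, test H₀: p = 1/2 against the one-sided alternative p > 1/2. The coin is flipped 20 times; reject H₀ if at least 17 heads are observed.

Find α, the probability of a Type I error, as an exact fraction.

1351/1048576

α = P(reject H₀ | H₀ true) = P(K ≥ 17 | p = 1/2), with K ~ Binomial(20, 1/2).
That's C(20,17) + C(20,18) + C(20,19) + C(20,20) over 2^20, i.e. (1140 + 190 + 20 + 1)/1048576 = 1351/1048576.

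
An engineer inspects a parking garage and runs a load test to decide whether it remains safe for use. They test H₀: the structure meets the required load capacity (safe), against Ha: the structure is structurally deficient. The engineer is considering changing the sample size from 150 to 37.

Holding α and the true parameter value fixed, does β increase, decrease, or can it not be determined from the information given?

With less data the test statistic is noisier; under Ha, more outcomes land inside the acceptance region.

It increases.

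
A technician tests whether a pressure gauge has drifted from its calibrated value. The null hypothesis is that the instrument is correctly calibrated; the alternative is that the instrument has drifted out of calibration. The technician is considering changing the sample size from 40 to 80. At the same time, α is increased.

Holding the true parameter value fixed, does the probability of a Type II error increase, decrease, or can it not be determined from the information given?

Increasing n separates the H₀ and Ha sampling distributions, so under Ha fewer outcomes land in the acceptance region. Relaxing α lowers the evidence threshold; under Ha, outcomes that previously fell short now trigger rejection. Both changes push β in the same direction.

It decreases.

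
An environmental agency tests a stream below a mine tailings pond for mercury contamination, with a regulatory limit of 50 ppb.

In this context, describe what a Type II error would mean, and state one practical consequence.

With the conventional null hypothesis that the mercury concentration is at or below 50 ppb (safe):
A Type II error is failing to reject H₀ when H₀ is false.
Here that means certifying the site as safe when actually the mercury concentration exceeds 50 ppb.

A Type II error would mean concluding that the mercury concentration is at or below 50 ppb (safe) (or at least failing to establish that the mercury concentration exceeds 50 ppb) when in fact the mercury concentration exceeds 50 ppb. Consequence: a site with unsafe mercury levels is certified clean, and people continue to be exposed.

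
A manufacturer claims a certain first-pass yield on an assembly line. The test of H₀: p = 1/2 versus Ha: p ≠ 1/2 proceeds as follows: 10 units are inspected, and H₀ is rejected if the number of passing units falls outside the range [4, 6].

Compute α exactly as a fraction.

11/32

α = P(Y ≤ 3 or Y ≥ 7 | p = 1/2), Y ~ Binomial(10, 1/2).
By symmetry, α = 2·P(Y ≤ 3) = 2·(1 + 10 + 45 + 120)/1024 = 352/1024 = 11/32.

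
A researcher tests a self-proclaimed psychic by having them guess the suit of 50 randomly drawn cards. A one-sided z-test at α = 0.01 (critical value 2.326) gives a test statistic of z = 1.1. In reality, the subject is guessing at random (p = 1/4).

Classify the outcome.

Neither — the decision is correct.

The conventional null hypothesis is that the subject is guessing at random (p = 1/4).
Since z = 1.1 ≤ z* = 2.326, H₀ is not rejected.
H₀ is true (actually the subject is guessing at random (p = 1/4)).
The decision matches the true state — no error.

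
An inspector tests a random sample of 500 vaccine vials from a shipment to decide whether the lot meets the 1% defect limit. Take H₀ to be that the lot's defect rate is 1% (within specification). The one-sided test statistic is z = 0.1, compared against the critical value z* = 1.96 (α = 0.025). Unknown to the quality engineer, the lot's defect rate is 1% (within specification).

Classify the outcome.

No error (correct decision).

Since z = 0.1 ≤ z* = 1.96, H₀ is not rejected.
H₀ is true (actually the lot's defect rate is 1% (within specification)).
The decision matches the true state — no error.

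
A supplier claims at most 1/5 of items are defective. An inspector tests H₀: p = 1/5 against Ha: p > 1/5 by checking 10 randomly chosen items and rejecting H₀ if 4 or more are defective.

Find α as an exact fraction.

1180409/9765625

α = P(reject H₀ | H₀ true) = P(K ≥ 4 | p = 1/5), K ~ Binomial(10, 1/5).
α = 1 − P(K ≤ 3) = 1 − 8585216/9765625 = 1180409/9765625.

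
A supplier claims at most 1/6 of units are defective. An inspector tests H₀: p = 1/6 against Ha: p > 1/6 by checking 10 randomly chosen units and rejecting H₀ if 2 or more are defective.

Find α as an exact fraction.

Under H₀, K ~ Binomial(10, 1/6); the Type I error rate is P(K ≥ 2).
Computing the lower-tail complement: 1 − 9765625/20155392 = 10389767/20155392.

10389767/20155392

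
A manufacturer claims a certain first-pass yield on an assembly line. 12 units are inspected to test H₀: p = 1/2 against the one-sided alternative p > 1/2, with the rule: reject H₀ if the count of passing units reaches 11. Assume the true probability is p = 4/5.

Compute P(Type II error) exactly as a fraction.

177031761/244140625

Under the alternative p = 4/5, Y ~ Binomial(12, 4/5); β is the probability the test does not reject, P(Y < 11).
Summing C(12,j)·(4/5)^j·(1/5)^{12-j} for j = 0..10 gives 177031761/244140625.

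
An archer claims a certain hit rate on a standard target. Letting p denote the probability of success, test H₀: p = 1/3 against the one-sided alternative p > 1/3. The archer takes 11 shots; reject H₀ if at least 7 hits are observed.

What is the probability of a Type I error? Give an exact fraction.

2281/59049

Under H₀, Y ~ Binomial(11, 1/3), and α = P(Y ≥ 7).
Adding the binomial terms for j = 7 through 11 with p = 1/3 yields 2281/59049.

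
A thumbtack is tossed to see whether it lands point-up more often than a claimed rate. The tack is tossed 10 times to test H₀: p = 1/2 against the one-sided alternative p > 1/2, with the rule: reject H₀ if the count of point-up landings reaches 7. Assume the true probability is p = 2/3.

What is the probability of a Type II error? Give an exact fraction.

β = P(fail to reject H₀ | Ha true) = P(X ≤ 6 | p = 2/3), X ~ Binomial(10, 2/3).
Summing C(10,j)·(2/3)^j·(1/3)^{10-j} for j = 0..6 gives 8675/19683.

8675/19683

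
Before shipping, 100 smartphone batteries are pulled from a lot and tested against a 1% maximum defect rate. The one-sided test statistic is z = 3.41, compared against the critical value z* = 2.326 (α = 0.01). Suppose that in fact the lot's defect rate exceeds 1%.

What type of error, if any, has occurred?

No error — this is a correct decision.

The conventional null hypothesis is that the lot's defect rate is 1% (within specification).
Since z = 3.41 > z* = 2.326, H₀ is rejected.
H₀ is false (actually the lot's defect rate exceeds 1%).
The decision matches the true state — no error.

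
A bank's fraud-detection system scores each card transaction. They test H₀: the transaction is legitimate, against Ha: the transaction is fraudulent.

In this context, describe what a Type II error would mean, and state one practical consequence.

A Type II error is failing to reject H₀ when H₀ is false.
Here that means approving the transaction when actually the transaction is fraudulent.

A Type II error would mean concluding that the transaction is legitimate (or at least failing to establish that the transaction is fraudulent) when in fact the transaction is fraudulent. Consequence: a fraudulent charge goes through and the bank absorbs the loss.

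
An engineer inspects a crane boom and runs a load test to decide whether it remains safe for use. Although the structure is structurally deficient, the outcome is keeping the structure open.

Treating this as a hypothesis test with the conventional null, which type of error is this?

Type II error

The null hypothesis here is that the structure meets the required load capacity (safe).
'Keeping the structure open' corresponds to failing to reject H₀.
H₀ was not rejected but H₀ is false — a Type II error (false negative).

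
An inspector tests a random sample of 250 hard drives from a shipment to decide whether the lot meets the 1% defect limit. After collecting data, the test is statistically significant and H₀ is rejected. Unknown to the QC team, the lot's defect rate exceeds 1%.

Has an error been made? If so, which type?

Neither — the decision is correct.

The conventional null hypothesis here is that the lot's defect rate is 1% (within specification).
The test rejected a false H₀ — the decision matches the true state.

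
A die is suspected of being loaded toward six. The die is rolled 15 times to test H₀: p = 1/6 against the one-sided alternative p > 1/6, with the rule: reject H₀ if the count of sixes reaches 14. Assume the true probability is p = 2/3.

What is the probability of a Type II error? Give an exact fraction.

14070379/14348907

A Type II error is failing to reject when Ha holds: with p = 2/3, β = P(K ≤ 13).
Summing C(15,j)·(2/3)^j·(1/3)^{15-j} for j = 0..13 gives 14070379/14348907.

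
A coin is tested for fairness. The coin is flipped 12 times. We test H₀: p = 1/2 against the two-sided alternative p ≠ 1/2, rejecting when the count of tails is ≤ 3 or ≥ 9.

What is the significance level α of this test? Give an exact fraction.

Under H₀, X ~ Binomial(12, 1/2); α is the probability of landing in either tail, P(X ≤ 3) + P(X ≥ 9).
The two tails are symmetric, so α = 2·(1 + 12 + 66 + 220)/2^12 = 598/4096 = 299/2048.

299/2048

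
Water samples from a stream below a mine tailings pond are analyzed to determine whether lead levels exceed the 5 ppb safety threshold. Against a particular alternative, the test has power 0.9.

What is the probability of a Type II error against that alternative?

0.1

Power = 1 − β, so β = 1 − 0.9 = 0.1.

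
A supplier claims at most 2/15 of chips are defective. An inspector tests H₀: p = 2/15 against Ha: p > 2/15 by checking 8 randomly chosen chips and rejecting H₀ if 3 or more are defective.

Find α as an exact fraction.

67527008/854296875

The significance level is the probability, assuming p = 2/15, of seeing 3 or more defectives in 8 draws.
α = 1 − P(K ≤ 2) = 1 − 786769867/854296875 = 67527008/854296875.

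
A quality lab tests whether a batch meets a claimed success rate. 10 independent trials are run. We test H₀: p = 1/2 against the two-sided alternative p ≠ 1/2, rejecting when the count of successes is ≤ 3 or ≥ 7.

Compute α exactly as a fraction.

11/32

α = P(S ≤ 3 or S ≥ 7 | p = 1/2), S ~ Binomial(10, 1/2).
By symmetry, α = 2·P(S ≤ 3) = 2·(1 + 10 + 45 + 120)/1024 = 352/1024 = 11/32.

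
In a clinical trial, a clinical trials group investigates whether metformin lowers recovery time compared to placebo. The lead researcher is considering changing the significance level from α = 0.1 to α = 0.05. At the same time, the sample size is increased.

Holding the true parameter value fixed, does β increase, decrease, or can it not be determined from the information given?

Cannot be determined from the information given.

The first change alone would make β increase; the second alone would make β decrease. Which effect dominates depends on the magnitudes, which are not given.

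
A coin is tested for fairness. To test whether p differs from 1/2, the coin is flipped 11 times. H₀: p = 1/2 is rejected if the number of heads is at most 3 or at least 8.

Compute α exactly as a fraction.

29/128

α = P(Y ≤ 3 or Y ≥ 8 | p = 1/2), Y ~ Binomial(11, 1/2).
Each tail has probability (1 + 11 + 55 + 165)/2048; doubling gives α = 464/2048 = 29/128.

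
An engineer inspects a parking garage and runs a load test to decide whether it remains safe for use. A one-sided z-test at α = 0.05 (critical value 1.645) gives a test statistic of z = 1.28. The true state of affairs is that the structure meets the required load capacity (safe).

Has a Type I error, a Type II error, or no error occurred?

The conventional null hypothesis is that the structure meets the required load capacity (safe).
Since z = 1.28 ≤ z* = 1.645, H₀ is not rejected.
H₀ is true (actually the structure meets the required load capacity (safe)).
The decision matches the true state — no error.

No error — this is a correct decision.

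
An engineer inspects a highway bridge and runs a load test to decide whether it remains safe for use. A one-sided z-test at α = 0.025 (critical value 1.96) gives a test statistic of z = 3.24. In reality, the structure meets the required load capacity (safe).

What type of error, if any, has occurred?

The conventional null hypothesis is that the structure meets the required load capacity (safe).
Since z = 3.24 > z* = 1.96, H₀ is rejected.
H₀ is true (actually the structure meets the required load capacity (safe)).
Rejecting a true H₀ is a Type I error.

Type I error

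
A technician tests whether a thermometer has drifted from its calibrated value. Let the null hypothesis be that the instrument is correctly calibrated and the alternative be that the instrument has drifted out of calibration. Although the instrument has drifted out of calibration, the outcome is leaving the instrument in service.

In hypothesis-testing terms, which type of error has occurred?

'Leaving the instrument in service' corresponds to failing to reject H₀.
H₀ was not rejected but H₀ is false — a Type II error (false negative).

Type II error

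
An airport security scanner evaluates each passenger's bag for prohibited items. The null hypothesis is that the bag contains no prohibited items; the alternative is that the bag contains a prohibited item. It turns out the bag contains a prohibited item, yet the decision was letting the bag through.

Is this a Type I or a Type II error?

Type II error

'Letting the bag through' corresponds to failing to reject H₀.
H₀ was not rejected but H₀ is false — a Type II error (false negative).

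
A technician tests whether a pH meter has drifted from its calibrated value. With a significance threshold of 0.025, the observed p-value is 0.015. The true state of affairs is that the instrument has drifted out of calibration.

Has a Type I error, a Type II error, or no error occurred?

The conventional null hypothesis is that the instrument is correctly calibrated.
Since p = 0.015 < α = 0.025, H₀ is rejected.
H₀ is false (actually the instrument has drifted out of calibration).
The decision matches the true state — no error.

No error (correct decision).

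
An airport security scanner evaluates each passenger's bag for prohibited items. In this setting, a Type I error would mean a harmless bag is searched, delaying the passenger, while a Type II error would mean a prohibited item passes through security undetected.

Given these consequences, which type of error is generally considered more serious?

The Type II consequence (a prohibited item passes through security undetected) is more severe than the Type I consequence (a harmless bag is searched, delaying the passenger).

Type II error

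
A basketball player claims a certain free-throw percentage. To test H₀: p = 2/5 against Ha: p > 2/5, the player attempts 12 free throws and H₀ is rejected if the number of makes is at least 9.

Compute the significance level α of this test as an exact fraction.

745472/48828125

Under H₀, Y ~ Binomial(12, 2/5), and α = P(Y ≥ 9).
P(Y ≥ 9) = Σ_{j=9}^{12} C(12,j)·(2/5)^j·(3/5)^{12-j} = 745472/48828125.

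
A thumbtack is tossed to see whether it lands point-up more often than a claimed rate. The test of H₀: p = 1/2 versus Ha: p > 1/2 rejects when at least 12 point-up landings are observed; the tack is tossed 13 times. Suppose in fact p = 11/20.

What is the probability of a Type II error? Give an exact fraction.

636861571623279/640000000000000

A Type II error is failing to reject when Ha holds: with p = 11/20, β = P(Y ≤ 11).
Adding the binomial probabilities P(Y=0)+…+P(Y=11) at p = 11/20 gives 636861571623279/640000000000000.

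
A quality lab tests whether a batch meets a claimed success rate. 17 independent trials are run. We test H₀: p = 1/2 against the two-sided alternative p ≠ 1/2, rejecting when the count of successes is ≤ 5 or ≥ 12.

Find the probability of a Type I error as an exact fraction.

4701/32768

α = P(Y ≤ 5 or Y ≥ 12 | p = 1/2), Y ~ Binomial(17, 1/2).
By symmetry, α = 2·P(Y ≤ 5) = 2·(1 + 17 + 136 + 680 + 2380 + 6188)/131072 = 18804/131072 = 4701/32768.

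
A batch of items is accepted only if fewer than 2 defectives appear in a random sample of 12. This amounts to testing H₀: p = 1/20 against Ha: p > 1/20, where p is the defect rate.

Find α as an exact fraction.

The significance level is the probability, assuming p = 1/20, of seeing 2 or more defectives in 12 draws.
Computing the lower-tail complement: 1 − 3611198025844789/4096000000000000 = 484801974155211/4096000000000000.

484801974155211/4096000000000000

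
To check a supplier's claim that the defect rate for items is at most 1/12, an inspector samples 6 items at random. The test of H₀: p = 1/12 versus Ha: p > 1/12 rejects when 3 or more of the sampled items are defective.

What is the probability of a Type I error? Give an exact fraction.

α = P(reject H₀ | H₀ true) = P(X ≥ 3 | p = 1/12), X ~ Binomial(6, 1/12).
Computing the lower-tail complement: 1 − 1478741/1492992 = 14251/1492992.

14251/1492992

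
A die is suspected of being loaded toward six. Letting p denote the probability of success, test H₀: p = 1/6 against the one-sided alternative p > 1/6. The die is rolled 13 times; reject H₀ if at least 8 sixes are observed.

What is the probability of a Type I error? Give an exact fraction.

α = P(reject H₀ | H₀ true) = P(K ≥ 8 | p = 1/6), with K ~ Binomial(13, 1/6).
Adding the binomial terms for j = 8 through 13 with p = 1/6 yields 13909/40310784.

13909/40310784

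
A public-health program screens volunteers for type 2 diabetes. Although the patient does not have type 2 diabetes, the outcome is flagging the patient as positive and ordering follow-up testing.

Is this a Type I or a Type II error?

The null hypothesis here is that the patient does not have type 2 diabetes.
'Flagging the patient as positive and ordering follow-up testing' corresponds to rejecting H₀.
H₀ was rejected but H₀ is true — a Type I error (false positive).

Type I error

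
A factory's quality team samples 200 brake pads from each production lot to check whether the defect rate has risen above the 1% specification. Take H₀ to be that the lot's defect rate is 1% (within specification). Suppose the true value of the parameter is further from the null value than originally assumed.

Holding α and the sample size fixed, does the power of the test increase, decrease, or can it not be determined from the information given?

A bigger departure from H₀ is easier for the test to detect, so it fails to reject less often.
Since power = 1 − β and β decreases, power increases.

It increases.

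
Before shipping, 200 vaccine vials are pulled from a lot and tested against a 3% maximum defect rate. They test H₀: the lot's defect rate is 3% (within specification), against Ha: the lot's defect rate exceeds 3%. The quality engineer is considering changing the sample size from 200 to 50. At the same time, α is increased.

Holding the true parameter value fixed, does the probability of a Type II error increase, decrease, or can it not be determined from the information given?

Cannot be determined from the information given.

The first change alone would make β increase; the second alone would make β decrease. Which effect dominates depends on the magnitudes, which are not given.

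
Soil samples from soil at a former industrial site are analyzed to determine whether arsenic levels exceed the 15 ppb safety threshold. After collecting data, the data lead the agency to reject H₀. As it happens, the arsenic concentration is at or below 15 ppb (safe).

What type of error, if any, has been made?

Type I error

The conventional null hypothesis here is that the arsenic concentration is at or below 15 ppb (safe).
H₀ was rejected, but H₀ is actually true.
Rejecting a true null hypothesis is a Type I error (false positive).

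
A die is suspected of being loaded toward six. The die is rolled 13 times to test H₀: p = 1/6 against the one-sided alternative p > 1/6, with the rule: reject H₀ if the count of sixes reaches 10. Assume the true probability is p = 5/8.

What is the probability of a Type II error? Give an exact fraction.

β = P(fail to reject H₀ | Ha true) = P(X ≤ 9 | p = 5/8), X ~ Binomial(13, 5/8).
Equivalently, β = 1 − P(X ≥ 10) = 107331531597/137438953472.

107331531597/137438953472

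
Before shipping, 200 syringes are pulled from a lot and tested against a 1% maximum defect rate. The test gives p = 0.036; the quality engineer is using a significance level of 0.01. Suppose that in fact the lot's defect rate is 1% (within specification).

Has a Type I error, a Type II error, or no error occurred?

The conventional null hypothesis is that the lot's defect rate is 1% (within specification).
Since p = 0.036 ≥ α = 0.01, H₀ is not rejected.
H₀ is true (actually the lot's defect rate is 1% (within specification)).
The decision matches the true state — no error.

Neither — the decision is correct.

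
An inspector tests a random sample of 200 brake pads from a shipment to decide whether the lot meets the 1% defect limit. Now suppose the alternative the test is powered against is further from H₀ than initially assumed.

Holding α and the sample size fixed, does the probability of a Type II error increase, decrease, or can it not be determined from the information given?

The further the true parameter sits from the null value, the more of the Ha sampling distribution falls in the rejection region.

It decreases.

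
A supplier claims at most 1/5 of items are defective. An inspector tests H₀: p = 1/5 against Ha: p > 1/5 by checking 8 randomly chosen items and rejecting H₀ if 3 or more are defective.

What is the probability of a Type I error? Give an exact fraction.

79329/390625

α = P(reject H₀ | H₀ true) = P(K ≥ 3 | p = 1/5), K ~ Binomial(8, 1/5).
α = 1 − P(K ≤ 2) = 1 − 311296/390625 = 79329/390625.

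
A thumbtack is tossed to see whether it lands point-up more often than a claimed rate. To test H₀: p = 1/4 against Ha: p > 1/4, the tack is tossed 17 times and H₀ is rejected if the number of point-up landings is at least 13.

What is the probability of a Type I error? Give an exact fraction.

3319/268435456

Under H₀, K ~ Binomial(17, 1/4), and α = P(K ≥ 13).
Summing C(17,j)(1/4)^j(3/4)^{17−j} for j = 13,…,17 gives 3319/268435456.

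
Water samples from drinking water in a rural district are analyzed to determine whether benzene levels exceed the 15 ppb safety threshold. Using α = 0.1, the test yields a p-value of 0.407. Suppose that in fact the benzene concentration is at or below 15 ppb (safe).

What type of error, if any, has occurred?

The conventional null hypothesis is that the benzene concentration is at or below 15 ppb (safe).
Since p = 0.407 ≥ α = 0.1, H₀ is not rejected.
H₀ is true (actually the benzene concentration is at or below 15 ppb (safe)).
The decision matches the true state — no error.

Neither — the decision is correct.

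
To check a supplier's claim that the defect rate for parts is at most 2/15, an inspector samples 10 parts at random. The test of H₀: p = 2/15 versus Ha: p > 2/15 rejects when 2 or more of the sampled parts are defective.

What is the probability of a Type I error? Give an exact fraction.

75567303772/192216796875

α = P(reject H₀ | H₀ true) = P(S ≥ 2 | p = 2/15), S ~ Binomial(10, 2/15).
α = 1 − P(S ≤ 1) = 1 − 116649493103/192216796875 = 75567303772/192216796875.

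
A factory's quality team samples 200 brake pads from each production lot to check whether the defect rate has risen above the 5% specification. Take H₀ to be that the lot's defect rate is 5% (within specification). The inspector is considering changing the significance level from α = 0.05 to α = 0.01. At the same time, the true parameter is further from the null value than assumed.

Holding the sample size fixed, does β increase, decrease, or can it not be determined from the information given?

Cannot be determined from the information given.

The first change alone would make β increase; the second alone would make β decrease. Which effect dominates depends on the magnitudes, which are not given.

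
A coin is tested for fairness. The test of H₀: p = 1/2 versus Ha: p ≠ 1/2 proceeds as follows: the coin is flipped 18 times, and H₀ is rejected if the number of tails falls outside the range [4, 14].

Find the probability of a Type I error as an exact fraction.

α = P(K ≤ 3 or K ≥ 15 | p = 1/2), K ~ Binomial(18, 1/2).
The two tails are symmetric, so α = 2·(1 + 18 + 153 + 816)/2^18 = 1976/262144 = 247/32768.

247/32768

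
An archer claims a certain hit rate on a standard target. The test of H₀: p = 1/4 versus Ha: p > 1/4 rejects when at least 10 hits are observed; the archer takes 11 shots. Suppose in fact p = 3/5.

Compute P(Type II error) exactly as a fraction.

1894076/1953125

Under the alternative p = 3/5, Y ~ Binomial(11, 3/5); β is the probability the test does not reject, P(Y < 10).
Adding the binomial probabilities P(Y=0)+…+P(Y=9) at p = 3/5 gives 1894076/1953125.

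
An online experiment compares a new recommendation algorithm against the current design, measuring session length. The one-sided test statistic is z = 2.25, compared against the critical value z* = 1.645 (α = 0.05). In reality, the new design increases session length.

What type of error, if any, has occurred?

The conventional null hypothesis is that the new design has no effect on session length.
Since z = 2.25 > z* = 1.645, H₀ is rejected.
H₀ is false (actually the new design increases session length).
The decision matches the true state — no error.

Neither — the decision is correct.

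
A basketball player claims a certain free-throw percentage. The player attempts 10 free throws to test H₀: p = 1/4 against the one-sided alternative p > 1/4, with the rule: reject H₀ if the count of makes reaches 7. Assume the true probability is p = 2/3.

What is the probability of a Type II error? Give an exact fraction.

β = P(fail to reject H₀ | Ha true) = P(K ≤ 6 | p = 2/3), K ~ Binomial(10, 2/3).
Equivalently, β = 1 − P(K ≥ 7) = 8675/19683.

8675/19683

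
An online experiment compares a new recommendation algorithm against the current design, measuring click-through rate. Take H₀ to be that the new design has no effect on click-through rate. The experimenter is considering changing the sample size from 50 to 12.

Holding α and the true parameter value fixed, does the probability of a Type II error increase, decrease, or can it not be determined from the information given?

It increases.

With less data the test statistic is noisier; under Ha, more outcomes land inside the acceptance region.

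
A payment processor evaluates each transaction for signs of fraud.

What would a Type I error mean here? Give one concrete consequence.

A Type I error would mean concluding that the transaction is fraudulent when in fact the transaction is legitimate. Consequence: a legitimate purchase is declined and the customer's card is frozen.

With the conventional null hypothesis that the transaction is legitimate:
A Type I error is rejecting H₀ when H₀ is true.
Here that means blocking the transaction and freezing the card when actually the transaction is legitimate.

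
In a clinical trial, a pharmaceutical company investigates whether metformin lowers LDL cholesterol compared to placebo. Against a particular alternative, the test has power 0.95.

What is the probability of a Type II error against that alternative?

0.05

Power = 1 − β, so β = 1 − 0.95 = 0.05.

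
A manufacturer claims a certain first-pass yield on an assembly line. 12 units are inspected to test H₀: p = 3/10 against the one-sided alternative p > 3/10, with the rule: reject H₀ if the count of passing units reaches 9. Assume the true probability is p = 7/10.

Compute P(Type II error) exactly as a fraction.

101496845313/200000000000

Under the alternative p = 7/10, X ~ Binomial(12, 7/10); β is the probability the test does not reject, P(X < 9).
Equivalently, β = 1 − P(X ≥ 9) = 101496845313/200000000000.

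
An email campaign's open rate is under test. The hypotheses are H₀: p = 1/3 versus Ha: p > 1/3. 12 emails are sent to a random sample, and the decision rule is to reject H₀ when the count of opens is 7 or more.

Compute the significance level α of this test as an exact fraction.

The Type I error probability is α = P(S ≥ 7) computed under H₀, where S ~ Binomial(12, 1/3).
Summing C(12,j)(1/3)^j(2/3)^{12−j} for j = 7,…,12 gives 11771/177147.

11771/177147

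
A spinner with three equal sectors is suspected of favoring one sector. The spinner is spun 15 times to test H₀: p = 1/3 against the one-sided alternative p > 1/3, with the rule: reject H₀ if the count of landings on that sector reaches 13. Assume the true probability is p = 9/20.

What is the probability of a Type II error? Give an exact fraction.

β = P(fail to reject H₀ | Ha true) = P(Y ≤ 12 | p = 9/20), Y ~ Binomial(15, 9/20).
Equivalently, β = 1 − P(Y ≥ 13) = 32731725032763916841/32768000000000000000.

32731725032763916841/32768000000000000000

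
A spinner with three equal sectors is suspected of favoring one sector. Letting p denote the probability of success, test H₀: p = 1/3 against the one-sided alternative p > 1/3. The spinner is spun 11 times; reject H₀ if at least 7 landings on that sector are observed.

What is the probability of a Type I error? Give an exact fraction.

The Type I error probability is α = P(Y ≥ 7) computed under H₀, where Y ~ Binomial(11, 1/3).
P(Y ≥ 7) = Σ_{j=7}^{11} C(11,j)·(1/3)^j·(2/3)^{11-j} = 2281/59049.

2281/59049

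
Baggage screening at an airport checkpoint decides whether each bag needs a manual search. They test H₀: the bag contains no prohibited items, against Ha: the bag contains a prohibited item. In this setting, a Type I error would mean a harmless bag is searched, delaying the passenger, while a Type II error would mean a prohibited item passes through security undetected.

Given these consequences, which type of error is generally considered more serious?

Type II error

The Type II consequence (a prohibited item passes through security undetected) is more severe than the Type I consequence (a harmless bag is searched, delaying the passenger).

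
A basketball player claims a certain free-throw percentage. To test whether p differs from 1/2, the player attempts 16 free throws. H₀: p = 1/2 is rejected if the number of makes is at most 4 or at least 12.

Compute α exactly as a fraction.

2517/32768

α = P(X ≤ 4 or X ≥ 12 | p = 1/2), X ~ Binomial(16, 1/2).
By symmetry, α = 2·P(X ≤ 4) = 2·(1 + 16 + 120 + 560 + 1820)/65536 = 5034/65536 = 2517/32768.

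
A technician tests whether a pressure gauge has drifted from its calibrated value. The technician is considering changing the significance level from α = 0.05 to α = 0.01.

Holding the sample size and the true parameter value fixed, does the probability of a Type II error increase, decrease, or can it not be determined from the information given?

It increases.

A smaller α moves the rejection region further into the tail. With the alternative true, more outcomes now fall outside the rejection region, so failing to reject becomes more likely.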